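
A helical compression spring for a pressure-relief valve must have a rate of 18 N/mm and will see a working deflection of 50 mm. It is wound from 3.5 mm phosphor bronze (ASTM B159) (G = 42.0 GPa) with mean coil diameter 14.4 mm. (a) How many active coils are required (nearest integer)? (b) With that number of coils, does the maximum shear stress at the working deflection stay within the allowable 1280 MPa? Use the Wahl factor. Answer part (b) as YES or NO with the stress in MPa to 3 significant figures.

(a) 15 coils; (b) YES, τ_max = 1050 MPa

N_a = Gd⁴/(8D³k) = (42.0×10³)(3.5⁴)/(8·14.4³·18) = 14.66 → N_a = 15
Actual rate k = Gd⁴/(8D³·15) = 17.589 N/mm
Working load F = kδ = 17.589·50 = 879.47 N
C = 14.4/3.5 = 4.1143; K_W = (4C−1)/(4C−4)+0.615/C = 1.3903
τ_max = K_W·8FD/(πd³) = 1.3903·752.18 = 1045.8 MPa
τ_max ≤ 1280 MPa → acceptable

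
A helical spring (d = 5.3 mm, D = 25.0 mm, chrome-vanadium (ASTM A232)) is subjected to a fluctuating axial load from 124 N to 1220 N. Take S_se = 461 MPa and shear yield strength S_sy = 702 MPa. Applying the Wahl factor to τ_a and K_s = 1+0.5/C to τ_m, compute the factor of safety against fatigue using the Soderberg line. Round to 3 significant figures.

0.885

C = D/d = 25.0/5.3 = 4.7170; K_W = (4C−1)/(4C−4)+0.615/C = 1.3322; K_s = 1+0.5/C = 1.1060
F_a = (F_max−F_min)/2 = 548 N; F_m = (F_max+F_min)/2 = 672 N
τ_a = K_W·8F_aD/(πd³) = 1.3322 × 234.33 = 312.17 MPa
τ_m = K_s·8F_mD/(πd³) = 1.1060 × 287.36 = 317.82 MPa
Soderberg: 1/n_f = τ_a/S_se + τ_m/S_sy = 312.17/461 + 317.82/702 = 0.67715 + 0.45273 = 1.1299
n_f = 1/1.1299 = 0.885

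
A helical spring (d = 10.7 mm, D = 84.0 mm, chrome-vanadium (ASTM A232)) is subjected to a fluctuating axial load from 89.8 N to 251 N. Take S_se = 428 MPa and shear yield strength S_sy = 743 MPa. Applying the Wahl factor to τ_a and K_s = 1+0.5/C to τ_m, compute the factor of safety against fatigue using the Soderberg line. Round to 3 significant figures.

C = D/d = 84.0/10.7 = 7.8505; K_W = (4C−1)/(4C−4)+0.615/C = 1.1878; K_s = 1+0.5/C = 1.0637
F_a = (F_max−F_min)/2 = 80.6 N; F_m = (F_max+F_min)/2 = 170.4 N
τ_a = K_W·8F_aD/(πd³) = 1.1878 × 14.074 = 16.717 MPa
τ_m = K_s·8F_mD/(πd³) = 1.0637 × 29.753 = 31.648 MPa
Soderberg: 1/n_f = τ_a/S_se + τ_m/S_sy = 16.717/428 + 31.648/743 = 0.03906 + 0.04260 = 0.081654
n_f = 1/0.081654 = 12.25

12.2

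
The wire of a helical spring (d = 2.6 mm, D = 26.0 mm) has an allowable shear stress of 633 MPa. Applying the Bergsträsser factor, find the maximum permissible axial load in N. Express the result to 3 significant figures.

C = D/d = 26.0/2.6 = 10.0000
K_B = (4C+2)/(4C−3) = 42.000/37.000 = 1.1351
τ_max = K·8FD/(πd³) → F_max = τ_allow·πd³/(8DK)
F_max = 633·π·2.6³/(8·26.0·1.1351) = 34952/236.11 = 148.03 N

148 N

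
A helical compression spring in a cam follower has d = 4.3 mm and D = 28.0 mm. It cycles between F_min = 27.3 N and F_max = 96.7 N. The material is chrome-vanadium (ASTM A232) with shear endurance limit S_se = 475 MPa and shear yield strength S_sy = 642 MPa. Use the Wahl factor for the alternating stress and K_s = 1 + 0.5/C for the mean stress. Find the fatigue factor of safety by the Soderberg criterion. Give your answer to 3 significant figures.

C = D/d = 28.0/4.3 = 6.5116; K_W = (4C−1)/(4C−4)+0.615/C = 1.2305; K_s = 1+0.5/C = 1.0768
F_a = (F_max−F_min)/2 = 34.7 N; F_m = (F_max+F_min)/2 = 62 N
τ_a = K_W·8F_aD/(πd³) = 1.2305 × 31.119 = 38.292 MPa
τ_m = K_s·8F_mD/(πd³) = 1.0768 × 55.601 = 59.871 MPa
Soderberg: 1/n_f = τ_a/S_se + τ_m/S_sy = 38.292/475 + 59.871/642 = 0.08062 + 0.09326 = 0.17387
n_f = 1/0.17387 = 5.751

5.75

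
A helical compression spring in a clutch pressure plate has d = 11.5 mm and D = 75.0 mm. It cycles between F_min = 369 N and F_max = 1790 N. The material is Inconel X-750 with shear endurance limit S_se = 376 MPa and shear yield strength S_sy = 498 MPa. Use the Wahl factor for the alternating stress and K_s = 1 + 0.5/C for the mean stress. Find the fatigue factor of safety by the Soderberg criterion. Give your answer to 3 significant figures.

C = D/d = 75.0/11.5 = 6.5217; K_W = (4C−1)/(4C−4)+0.615/C = 1.2301; K_s = 1+0.5/C = 1.0767
F_a = (F_max−F_min)/2 = 710.5 N; F_m = (F_max+F_min)/2 = 1079.5 N
τ_a = K_W·8F_aD/(πd³) = 1.2301 × 89.222 = 109.75 MPa
τ_m = K_s·8F_mD/(πd³) = 1.0767 × 135.56 = 145.95 MPa
Soderberg: 1/n_f = τ_a/S_se + τ_m/S_sy = 109.75/376 + 145.95/498 = 0.29190 + 0.29308 = 0.58498
n_f = 1/0.58498 = 1.709

1.71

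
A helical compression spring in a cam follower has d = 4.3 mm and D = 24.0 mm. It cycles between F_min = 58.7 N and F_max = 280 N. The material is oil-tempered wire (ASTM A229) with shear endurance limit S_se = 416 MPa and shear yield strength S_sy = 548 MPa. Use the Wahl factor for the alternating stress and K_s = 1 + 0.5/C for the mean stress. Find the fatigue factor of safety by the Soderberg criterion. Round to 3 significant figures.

C = D/d = 24.0/4.3 = 5.5814; K_W = (4C−1)/(4C−4)+0.615/C = 1.2739; K_s = 1+0.5/C = 1.0896
F_a = (F_max−F_min)/2 = 110.65 N; F_m = (F_max+F_min)/2 = 169.35 N
τ_a = K_W·8F_aD/(πd³) = 1.2739 × 85.055 = 108.35 MPa
τ_m = K_s·8F_mD/(πd³) = 1.0896 × 130.18 = 141.84 MPa
Soderberg: 1/n_f = τ_a/S_se + τ_m/S_sy = 108.35/416 + 141.84/548 = 0.26046 + 0.25883 = 0.51929
n_f = 1/0.51929 = 1.926

1.93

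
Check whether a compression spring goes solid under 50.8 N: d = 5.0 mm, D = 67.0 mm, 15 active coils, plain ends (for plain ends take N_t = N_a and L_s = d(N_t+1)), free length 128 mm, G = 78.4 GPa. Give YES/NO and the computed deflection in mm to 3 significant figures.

NO, δ = 37.4 mm

k = Gd⁴/(8D³N_a) = (78.4×10³)(5.0⁴)/(8·67.0³·15) = 1.3577 N/mm
N_t = 15; L_s = 5.0·16 = 80 mm; δ_solid = L₀ − L_s = 128 − 80 = 48 mm
δ = F/k = 50.8/1.3577 = 37.417 mm
δ < δ_solid → spring does not go solid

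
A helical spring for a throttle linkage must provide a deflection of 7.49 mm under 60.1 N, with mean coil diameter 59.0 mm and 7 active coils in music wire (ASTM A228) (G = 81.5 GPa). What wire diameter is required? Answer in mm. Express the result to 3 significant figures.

5.80 mm

Required rate k = F/δ = 60.1/7.49 = 8.024 N/mm
d = (8D³N_a·k / G)^(1/4) = (8·59.0³·7·8.024 / (81.5×10³))^0.25
  = (1132.3)^0.25 = 5.8009 mm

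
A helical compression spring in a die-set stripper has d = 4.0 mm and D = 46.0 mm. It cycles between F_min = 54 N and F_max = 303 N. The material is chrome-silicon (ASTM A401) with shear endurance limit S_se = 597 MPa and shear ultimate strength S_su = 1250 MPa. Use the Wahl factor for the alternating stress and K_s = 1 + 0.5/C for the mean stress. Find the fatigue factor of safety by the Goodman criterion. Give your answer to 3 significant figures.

C = D/d = 46.0/4.0 = 11.5000; K_W = (4C−1)/(4C−4)+0.615/C = 1.1249; K_s = 1+0.5/C = 1.0435
F_a = (F_max−F_min)/2 = 124.5 N; F_m = (F_max+F_min)/2 = 178.5 N
τ_a = K_W·8F_aD/(πd³) = 1.1249 × 227.87 = 256.33 MPa
τ_m = K_s·8F_mD/(πd³) = 1.0435 × 326.71 = 340.91 MPa
Goodman: 1/n_f = τ_a/S_se + τ_m/S_su = 256.33/597 + 340.91/1250 = 0.42937 + 0.27273 = 0.7021
n_f = 1/0.7021 = 1.424

1.42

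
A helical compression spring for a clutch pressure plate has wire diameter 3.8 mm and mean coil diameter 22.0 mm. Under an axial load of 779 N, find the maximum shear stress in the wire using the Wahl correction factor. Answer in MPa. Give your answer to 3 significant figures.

Spring index C = D/d = 22.0/3.8 = 5.7895
K_W = (4C−1)/(4C−4) + 0.615/C = 22.158/19.158 + 0.1062 = 1.2628
τ₀ = 8FD/(πd³) = 8·779·22.0/(π·3.8³) = 137104/172.39 = 795.33 MPa
τ_max = K·τ₀ = 1.2628 × 795.33 = 1004.4 MPa

1000 MPa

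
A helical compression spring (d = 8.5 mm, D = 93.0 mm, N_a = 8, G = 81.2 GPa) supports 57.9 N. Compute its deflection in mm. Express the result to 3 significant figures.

k = Gd⁴/(8D³N_a) = (81.2×10³)(8.5⁴)/(8·93.0³·8) = 8.2338 N/mm
δ = F/k = 57.9 / 8.2338 = 7.0319 mm

7.03 mm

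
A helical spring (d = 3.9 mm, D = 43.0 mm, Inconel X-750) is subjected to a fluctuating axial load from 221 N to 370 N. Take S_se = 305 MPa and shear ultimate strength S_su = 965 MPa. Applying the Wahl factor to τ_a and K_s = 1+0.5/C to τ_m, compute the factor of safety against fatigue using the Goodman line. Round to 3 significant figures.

C = D/d = 43.0/3.9 = 11.0256; K_W = (4C−1)/(4C−4)+0.615/C = 1.1306; K_s = 1+0.5/C = 1.0453
F_a = (F_max−F_min)/2 = 74.5 N; F_m = (F_max+F_min)/2 = 295.5 N
τ_a = K_W·8F_aD/(πd³) = 1.1306 × 137.52 = 155.48 MPa
τ_m = K_s·8F_mD/(πd³) = 1.0453 × 545.47 = 570.21 MPa
Goodman: 1/n_f = τ_a/S_se + τ_m/S_su = 155.48/305 + 570.21/965 = 0.50977 + 0.59089 = 1.1007
n_f = 1/1.1007 = 0.9085

0.909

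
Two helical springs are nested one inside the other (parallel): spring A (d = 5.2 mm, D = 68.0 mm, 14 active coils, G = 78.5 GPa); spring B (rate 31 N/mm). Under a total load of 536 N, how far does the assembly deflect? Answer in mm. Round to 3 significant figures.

16.4 mm

k_A = Gd⁴/(8D³N_a) = (78.5×10³)(5.2⁴)/(8·68.0³·14) = 1.6298 N/mm
Parallel: k_eq = 1.6298 + 31 = 32.63 N/mm
δ = F/k_eq = 536/32.63 = 16.427 mm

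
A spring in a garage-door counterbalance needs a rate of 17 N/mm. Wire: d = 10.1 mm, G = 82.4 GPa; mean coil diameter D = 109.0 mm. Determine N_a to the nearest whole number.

5

N_a = Gd⁴/(8D³k) = (82.4×10³ × 10.1⁴)/(8 × 109.0³ × 17)
    = 8.57458e+08 / 1.76124e+08 = 4.868 → 5 coils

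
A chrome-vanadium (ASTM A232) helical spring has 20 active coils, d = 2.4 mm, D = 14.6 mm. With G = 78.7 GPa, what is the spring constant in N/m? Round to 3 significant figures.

k = Gd⁴/(8D³N_a) = (78.7×10³ × 2.4⁴) / (8 × 14.6³ × 20)
  = 2.61108e+06 / 497942 = 5.2437 N/mm = 5243.7 N/m

5240 N/m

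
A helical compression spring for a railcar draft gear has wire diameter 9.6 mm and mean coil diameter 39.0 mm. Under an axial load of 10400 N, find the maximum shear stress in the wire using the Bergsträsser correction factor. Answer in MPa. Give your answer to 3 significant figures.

Spring index C = D/d = 39.0/9.6 = 4.0625
K_B = (4C+2)/(4C−3) = 18.250/13.250 = 1.3774
τ₀ = 8FD/(πd³) = 8·10400·39.0/(π·9.6³) = 3.2448e+06/2779.5 = 1167.4 MPa
τ_max = K·τ₀ = 1.3774 × 1167.4 = 1607.9 MPa

1610 MPa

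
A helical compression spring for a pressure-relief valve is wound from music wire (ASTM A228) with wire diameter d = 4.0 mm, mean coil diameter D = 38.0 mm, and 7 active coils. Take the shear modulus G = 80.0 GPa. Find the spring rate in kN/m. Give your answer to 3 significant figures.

6.66 kN/m

k = Gd⁴/(8D³N_a) = (80.0×10³ × 4.0⁴) / (8 × 38.0³ × 7)
  = 2.048e+07 / 3.07283e+06 = 6.6649 N/mm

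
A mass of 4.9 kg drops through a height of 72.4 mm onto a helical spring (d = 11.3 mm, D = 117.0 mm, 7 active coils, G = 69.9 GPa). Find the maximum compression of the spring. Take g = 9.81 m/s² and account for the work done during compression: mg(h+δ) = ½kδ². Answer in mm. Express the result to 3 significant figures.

k = Gd⁴/(8D³N_a) = (69.9×10³)(11.3⁴)/(8·117.0³·7) = 12.707 N/mm
W = mg = 4.9 × 9.81 = 48.069 N
½kδ² − Wδ − Wh = 0 → δ = (W + √(W² + 2kWh))/k
δ = (48.069 + √(2310.6 + 88446.2))/12.707 = (48.069 + 301.26)/12.707 = 27.491 mm

27.5 mm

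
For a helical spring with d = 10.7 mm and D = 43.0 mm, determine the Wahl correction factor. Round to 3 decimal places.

C = D/d = 43.0/10.7 = 4.0187
K_W = (4C−1)/(4C−4) + 0.615/C = 15.075/12.075 + 0.1530 = 1.4015

1.401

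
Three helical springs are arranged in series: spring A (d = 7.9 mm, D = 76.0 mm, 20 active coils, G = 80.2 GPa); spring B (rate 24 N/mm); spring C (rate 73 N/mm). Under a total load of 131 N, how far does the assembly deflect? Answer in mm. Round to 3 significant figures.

k_A = Gd⁴/(8D³N_a) = (80.2×10³)(7.9⁴)/(8·76.0³·20) = 4.4476 N/mm
Series: 1/k_eq = 1/4.4476 + 1/24 + 1/73 = 0.28021; k_eq = 3.5688 N/mm
δ = F/k_eq = 131/3.5688 = 36.707 mm

36.7 mm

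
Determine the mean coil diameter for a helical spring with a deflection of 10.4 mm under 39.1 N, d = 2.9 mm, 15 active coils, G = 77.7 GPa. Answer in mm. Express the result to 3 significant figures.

23.0 mm

Required rate k = F/δ = 39.1/10.4 = 3.7596 N/mm
D = (Gd⁴/(8N_a·k))^(1/3) = (77.7×10³·2.9⁴/(8·15·3.7596))^(1/3)
  = (12181.2)^(1/3) = 23.0089 mm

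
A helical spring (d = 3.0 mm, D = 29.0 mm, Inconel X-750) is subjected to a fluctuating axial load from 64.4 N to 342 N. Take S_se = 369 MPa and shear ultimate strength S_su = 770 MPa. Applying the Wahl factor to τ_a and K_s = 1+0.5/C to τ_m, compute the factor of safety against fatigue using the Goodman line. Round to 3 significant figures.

C = D/d = 29.0/3.0 = 9.6667; K_W = (4C−1)/(4C−4)+0.615/C = 1.1502; K_s = 1+0.5/C = 1.0517
F_a = (F_max−F_min)/2 = 138.8 N; F_m = (F_max+F_min)/2 = 203.2 N
τ_a = K_W·8F_aD/(πd³) = 1.1502 × 379.63 = 436.64 MPa
τ_m = K_s·8F_mD/(πd³) = 1.0517 × 555.77 = 584.52 MPa
Goodman: 1/n_f = τ_a/S_se + τ_m/S_su = 436.64/369 + 584.52/770 = 1.18330 + 0.75912 = 1.9424
n_f = 1/1.9424 = 0.5148

0.515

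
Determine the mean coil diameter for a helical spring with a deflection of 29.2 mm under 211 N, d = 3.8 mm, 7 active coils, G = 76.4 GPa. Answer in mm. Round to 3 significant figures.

34.0 mm

Required rate k = F/δ = 211/29.2 = 7.226 N/mm
D = (Gd⁴/(8N_a·k))^(1/3) = (76.4×10³·3.8⁴/(8·7·7.226))^(1/3)
  = (39367.7)^(1/3) = 34.0184 mm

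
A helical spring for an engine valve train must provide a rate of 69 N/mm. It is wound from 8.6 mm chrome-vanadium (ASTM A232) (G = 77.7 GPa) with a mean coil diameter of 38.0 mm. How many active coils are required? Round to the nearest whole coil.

14

N_a = Gd⁴/(8D³k) = (77.7×10³ × 8.6⁴)/(8 × 38.0³ × 69)
    = 4.25025e+08 / 3.02893e+07 = 14.03 → 14 coils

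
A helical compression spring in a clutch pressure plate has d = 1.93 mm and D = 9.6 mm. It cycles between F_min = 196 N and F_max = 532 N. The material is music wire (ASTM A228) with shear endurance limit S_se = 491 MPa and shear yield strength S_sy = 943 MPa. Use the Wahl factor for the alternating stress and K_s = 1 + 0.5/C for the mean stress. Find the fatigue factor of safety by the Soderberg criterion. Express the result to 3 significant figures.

0.337

C = D/d = 9.6/1.93 = 4.9741; K_W = (4C−1)/(4C−4)+0.615/C = 1.3124; K_s = 1+0.5/C = 1.1005
F_a = (F_max−F_min)/2 = 168 N; F_m = (F_max+F_min)/2 = 364 N
τ_a = K_W·8F_aD/(πd³) = 1.3124 × 571.28 = 749.73 MPa
τ_m = K_s·8F_mD/(πd³) = 1.1005 × 1237.8 = 1362.2 MPa
Soderberg: 1/n_f = τ_a/S_se + τ_m/S_sy = 749.73/491 + 1362.2/943 = 1.52694 + 1.44453 = 2.9715
n_f = 1/2.9715 = 0.3365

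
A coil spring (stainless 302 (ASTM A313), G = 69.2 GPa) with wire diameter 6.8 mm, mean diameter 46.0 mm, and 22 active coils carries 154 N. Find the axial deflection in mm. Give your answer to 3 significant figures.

17.8 mm

k = Gd⁴/(8D³N_a) = (69.2×10³)(6.8⁴)/(8·46.0³·22) = 8.6369 N/mm
δ = F/k = 154 / 8.6369 = 17.831 mm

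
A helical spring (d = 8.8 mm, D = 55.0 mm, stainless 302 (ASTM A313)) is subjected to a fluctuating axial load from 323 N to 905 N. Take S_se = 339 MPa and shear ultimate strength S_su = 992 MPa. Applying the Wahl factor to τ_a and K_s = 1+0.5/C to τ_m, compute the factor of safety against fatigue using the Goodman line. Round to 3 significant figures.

C = D/d = 55.0/8.8 = 6.2500; K_W = (4C−1)/(4C−4)+0.615/C = 1.2413; K_s = 1+0.5/C = 1.0800
F_a = (F_max−F_min)/2 = 291 N; F_m = (F_max+F_min)/2 = 614 N
τ_a = K_W·8F_aD/(πd³) = 1.2413 × 59.806 = 74.235 MPa
τ_m = K_s·8F_mD/(πd³) = 1.0800 × 126.19 = 136.28 MPa
Goodman: 1/n_f = τ_a/S_se + τ_m/S_su = 74.235/339 + 136.28/992 = 0.21898 + 0.13738 = 0.35637
n_f = 1/0.35637 = 2.806

2.81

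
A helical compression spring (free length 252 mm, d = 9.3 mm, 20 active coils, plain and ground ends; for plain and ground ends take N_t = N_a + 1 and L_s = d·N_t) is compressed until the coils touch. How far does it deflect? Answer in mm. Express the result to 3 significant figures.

56.7 mm

N_t = 21; L_s = 9.3·21 = 195.3 mm
δ_solid = L₀ − L_s = 252 − 195.3 = 56.7 mm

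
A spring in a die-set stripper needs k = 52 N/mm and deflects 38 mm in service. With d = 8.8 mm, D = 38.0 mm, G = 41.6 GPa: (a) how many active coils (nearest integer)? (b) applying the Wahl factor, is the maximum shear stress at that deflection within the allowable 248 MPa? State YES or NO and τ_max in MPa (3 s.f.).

(a) 11 coils; (b) NO, τ_max = 381 MPa

N_a = Gd⁴/(8D³k) = (41.6×10³)(8.8⁴)/(8·38.0³·52) = 10.93 → N_a = 11
Actual rate k = Gd⁴/(8D³·11) = 51.664 N/mm
Working load F = kδ = 51.664·38 = 1963.2 N
C = 38.0/8.8 = 4.3182; K_W = (4C−1)/(4C−4)+0.615/C = 1.3684
τ_max = K_W·8FD/(πd³) = 1.3684·278.77 = 381.49 MPa
τ_max > 248 MPa → exceeds allowable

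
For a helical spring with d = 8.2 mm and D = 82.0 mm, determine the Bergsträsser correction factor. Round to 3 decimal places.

1.135

C = D/d = 82.0/8.2 = 10.0000
K_B = (4C+2)/(4C−3) = 42.000/37.000 = 1.1351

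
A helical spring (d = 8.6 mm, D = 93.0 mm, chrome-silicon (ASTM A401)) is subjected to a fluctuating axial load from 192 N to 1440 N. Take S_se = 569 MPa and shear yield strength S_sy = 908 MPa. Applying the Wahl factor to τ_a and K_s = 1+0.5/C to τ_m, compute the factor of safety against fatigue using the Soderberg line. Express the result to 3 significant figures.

C = D/d = 93.0/8.6 = 10.8140; K_W = (4C−1)/(4C−4)+0.615/C = 1.1333; K_s = 1+0.5/C = 1.0462
F_a = (F_max−F_min)/2 = 624 N; F_m = (F_max+F_min)/2 = 816 N
τ_a = K_W·8F_aD/(πd³) = 1.1333 × 232.33 = 263.3 MPa
τ_m = K_s·8F_mD/(πd³) = 1.0462 × 303.82 = 317.87 MPa
Soderberg: 1/n_f = τ_a/S_se + τ_m/S_sy = 263.3/569 + 317.87/908 = 0.46275 + 0.35008 = 0.81282
n_f = 1/0.81282 = 1.23

1.23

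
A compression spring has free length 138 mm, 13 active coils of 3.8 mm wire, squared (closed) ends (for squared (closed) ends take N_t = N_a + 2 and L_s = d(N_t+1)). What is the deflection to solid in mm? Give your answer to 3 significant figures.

77.2 mm

N_t = 15; L_s = 3.8·16 = 60.8 mm
δ_solid = L₀ − L_s = 138 − 60.8 = 77.2 mm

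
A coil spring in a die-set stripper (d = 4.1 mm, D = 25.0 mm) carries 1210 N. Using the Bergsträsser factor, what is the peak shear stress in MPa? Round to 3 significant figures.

Spring index C = D/d = 25.0/4.1 = 6.0976
K_B = (4C+2)/(4C−3) = 26.390/21.390 = 1.2338
τ₀ = 8FD/(πd³) = 8·1210·25.0/(π·4.1³) = 242000/216.52 = 1117.7 MPa
τ_max = K·τ₀ = 1.2338 × 1117.7 = 1378.9 MPa

1380 MPa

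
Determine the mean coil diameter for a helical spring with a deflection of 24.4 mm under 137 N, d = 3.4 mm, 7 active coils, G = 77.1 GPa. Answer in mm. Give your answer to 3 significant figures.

Required rate k = F/δ = 137/24.4 = 5.6148 N/mm
D = (Gd⁴/(8N_a·k))^(1/3) = (77.1×10³·3.4⁴/(8·7·5.6148))^(1/3)
  = (32768.1)^(1/3) = 32.0000 mm

32.0 mm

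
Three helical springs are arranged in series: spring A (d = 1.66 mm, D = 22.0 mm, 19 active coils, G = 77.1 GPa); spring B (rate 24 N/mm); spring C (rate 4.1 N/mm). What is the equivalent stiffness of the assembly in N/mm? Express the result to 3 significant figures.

k_A = Gd⁴/(8D³N_a) = (77.1×10³)(1.66⁴)/(8·22.0³·19) = 0.36172 N/mm
Series: 1/k_eq = 1/0.36172 + 1/24 + 1/4.1 = 3.0501; k_eq = 0.32786 N/mm

0.328 N/mm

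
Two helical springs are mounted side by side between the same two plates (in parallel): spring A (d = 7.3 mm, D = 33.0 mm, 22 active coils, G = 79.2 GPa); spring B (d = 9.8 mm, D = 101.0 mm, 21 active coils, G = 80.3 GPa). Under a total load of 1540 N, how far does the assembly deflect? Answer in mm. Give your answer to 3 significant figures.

38.7 mm

k_A = Gd⁴/(8D³N_a) = (79.2×10³)(7.3⁴)/(8·33.0³·22) = 35.56 N/mm
k_B = Gd⁴/(8D³N_a) = (80.3×10³)(9.8⁴)/(8·101.0³·21) = 4.279 N/mm
Parallel: k_eq = 35.56 + 4.279 = 39.839 N/mm
δ = F/k_eq = 1540/39.839 = 38.656 mm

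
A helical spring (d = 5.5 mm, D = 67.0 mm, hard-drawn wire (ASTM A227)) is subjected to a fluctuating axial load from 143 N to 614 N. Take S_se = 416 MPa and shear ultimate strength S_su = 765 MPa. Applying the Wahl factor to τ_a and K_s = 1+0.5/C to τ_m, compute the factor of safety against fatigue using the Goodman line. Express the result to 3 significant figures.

C = D/d = 67.0/5.5 = 12.1818; K_W = (4C−1)/(4C−4)+0.615/C = 1.1176; K_s = 1+0.5/C = 1.0410
F_a = (F_max−F_min)/2 = 235.5 N; F_m = (F_max+F_min)/2 = 378.5 N
τ_a = K_W·8F_aD/(πd³) = 1.1176 × 241.5 = 269.89 MPa
τ_m = K_s·8F_mD/(πd³) = 1.0410 × 388.14 = 404.08 MPa
Goodman: 1/n_f = τ_a/S_se + τ_m/S_su = 269.89/416 + 404.08/765 = 0.64878 + 0.52820 = 1.177
n_f = 1/1.177 = 0.8496

0.850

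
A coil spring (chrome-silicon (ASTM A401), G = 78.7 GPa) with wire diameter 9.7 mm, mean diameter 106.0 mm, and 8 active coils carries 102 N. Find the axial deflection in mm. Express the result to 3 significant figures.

k = Gd⁴/(8D³N_a) = (78.7×10³)(9.7⁴)/(8·106.0³·8) = 9.1404 N/mm
δ = F/k = 102 / 9.1404 = 11.159 mm

11.2 mm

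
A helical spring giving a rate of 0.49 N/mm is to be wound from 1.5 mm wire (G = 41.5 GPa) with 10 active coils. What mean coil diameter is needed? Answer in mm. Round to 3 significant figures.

D = (Gd⁴/(8N_a·k))^(1/3) = (41.5×10³·1.5⁴/(8·10·0.49))^(1/3)
  = (5359.53)^(1/3) = 17.5002 mm

17.5 mm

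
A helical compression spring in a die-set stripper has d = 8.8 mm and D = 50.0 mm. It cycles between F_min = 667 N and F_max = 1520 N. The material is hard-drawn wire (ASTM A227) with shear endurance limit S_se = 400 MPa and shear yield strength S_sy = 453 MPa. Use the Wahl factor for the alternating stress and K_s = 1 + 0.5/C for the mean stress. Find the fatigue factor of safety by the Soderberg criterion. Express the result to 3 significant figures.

1.35

C = D/d = 50.0/8.8 = 5.6818; K_W = (4C−1)/(4C−4)+0.615/C = 1.2684; K_s = 1+0.5/C = 1.0880
F_a = (F_max−F_min)/2 = 426.5 N; F_m = (F_max+F_min)/2 = 1093.5 N
τ_a = K_W·8F_aD/(πd³) = 1.2684 × 79.686 = 101.08 MPa
τ_m = K_s·8F_mD/(πd³) = 1.0880 × 204.31 = 222.28 MPa
Soderberg: 1/n_f = τ_a/S_se + τ_m/S_sy = 101.08/400 + 222.28/453 = 0.25269 + 0.49069 = 0.74339
n_f = 1/0.74339 = 1.345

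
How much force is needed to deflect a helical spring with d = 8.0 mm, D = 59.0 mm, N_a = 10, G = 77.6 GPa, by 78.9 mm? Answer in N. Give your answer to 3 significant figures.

1530 N

k = Gd⁴/(8D³N_a) = (77.6×10³)(8.0⁴)/(8·59.0³·10) = 19.345 N/mm
F = k·δ = 19.345 × 78.9 = 1526.3 N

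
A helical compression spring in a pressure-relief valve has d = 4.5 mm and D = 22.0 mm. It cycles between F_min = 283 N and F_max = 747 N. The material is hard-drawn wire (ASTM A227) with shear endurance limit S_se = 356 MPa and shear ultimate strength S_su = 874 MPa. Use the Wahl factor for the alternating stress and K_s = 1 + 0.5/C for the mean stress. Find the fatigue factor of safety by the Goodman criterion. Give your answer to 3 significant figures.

C = D/d = 22.0/4.5 = 4.8889; K_W = (4C−1)/(4C−4)+0.615/C = 1.3187; K_s = 1+0.5/C = 1.1023
F_a = (F_max−F_min)/2 = 232 N; F_m = (F_max+F_min)/2 = 515 N
τ_a = K_W·8F_aD/(πd³) = 1.3187 × 142.63 = 188.08 MPa
τ_m = K_s·8F_mD/(πd³) = 1.1023 × 316.62 = 349 MPa
Goodman: 1/n_f = τ_a/S_se + τ_m/S_su = 188.08/356 + 349/874 = 0.52832 + 0.39931 = 0.92763
n_f = 1/0.92763 = 1.078

1.08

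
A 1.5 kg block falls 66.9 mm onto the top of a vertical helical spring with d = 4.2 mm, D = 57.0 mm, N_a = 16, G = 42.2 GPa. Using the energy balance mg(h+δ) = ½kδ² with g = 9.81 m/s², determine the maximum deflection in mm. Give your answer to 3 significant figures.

91.8 mm

k = Gd⁴/(8D³N_a) = (42.2×10³)(4.2⁴)/(8·57.0³·16) = 0.55396 N/mm
W = mg = 1.5 × 9.81 = 14.715 N
½kδ² − Wδ − Wh = 0 → δ = (W + √(W² + 2kWh))/k
δ = (14.715 + √(216.53 + 1090.67))/0.55396 = (14.715 + 36.155)/0.55396 = 91.831 mm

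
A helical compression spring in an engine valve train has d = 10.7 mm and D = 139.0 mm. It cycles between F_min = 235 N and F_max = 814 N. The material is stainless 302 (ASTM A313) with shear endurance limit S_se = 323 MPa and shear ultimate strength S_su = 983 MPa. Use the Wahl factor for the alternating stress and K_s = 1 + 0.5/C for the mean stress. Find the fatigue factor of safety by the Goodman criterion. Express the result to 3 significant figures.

C = D/d = 139.0/10.7 = 12.9907; K_W = (4C−1)/(4C−4)+0.615/C = 1.1099; K_s = 1+0.5/C = 1.0385
F_a = (F_max−F_min)/2 = 289.5 N; F_m = (F_max+F_min)/2 = 524.5 N
τ_a = K_W·8F_aD/(πd³) = 1.1099 × 83.647 = 92.839 MPa
τ_m = K_s·8F_mD/(πd³) = 1.0385 × 151.55 = 157.38 MPa
Goodman: 1/n_f = τ_a/S_se + τ_m/S_su = 92.839/323 + 157.38/983 = 0.28743 + 0.16010 = 0.44753
n_f = 1/0.44753 = 2.234

2.23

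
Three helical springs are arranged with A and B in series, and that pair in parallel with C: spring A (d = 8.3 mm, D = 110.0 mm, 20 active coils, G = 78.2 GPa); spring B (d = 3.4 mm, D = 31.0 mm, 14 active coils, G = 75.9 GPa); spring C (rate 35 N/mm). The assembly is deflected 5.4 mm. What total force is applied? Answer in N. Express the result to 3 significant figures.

195 N

k_A = Gd⁴/(8D³N_a) = (78.2×10³)(8.3⁴)/(8·110.0³·20) = 1.7427 N/mm
k_B = Gd⁴/(8D³N_a) = (75.9×10³)(3.4⁴)/(8·31.0³·14) = 3.0399 N/mm
Springs A,B series: k_AB = 1/(1/1.7427+1/3.0399) = 1.1077 N/mm; parallel with C: k_eq = 1.1077+35 = 36.108 N/mm
F = k_eq·δ = 36.108·5.4 = 194.98 N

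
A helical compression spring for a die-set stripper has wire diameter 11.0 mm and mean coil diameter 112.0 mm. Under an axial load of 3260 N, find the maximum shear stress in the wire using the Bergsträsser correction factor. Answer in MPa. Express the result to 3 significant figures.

Spring index C = D/d = 112.0/11.0 = 10.1818
K_B = (4C+2)/(4C−3) = 42.727/37.727 = 1.1325
τ₀ = 8FD/(πd³) = 8·3260·112.0/(π·11.0³) = 2.92096e+06/4181.5 = 698.55 MPa
τ_max = K·τ₀ = 1.1325 × 698.55 = 791.13 MPa

791 MPa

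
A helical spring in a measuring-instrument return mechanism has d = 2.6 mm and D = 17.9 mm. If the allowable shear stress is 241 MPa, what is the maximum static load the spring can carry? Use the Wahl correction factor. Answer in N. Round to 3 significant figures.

C = D/d = 17.9/2.6 = 6.8846
K_W = (4C−1)/(4C−4) + 0.615/C = 26.538/23.538 + 0.0893 = 1.2168
τ_max = K·8FD/(πd³) → F_max = τ_allow·πd³/(8DK)
F_max = 241·π·2.6³/(8·17.9·1.2168) = 13307/174.24 = 76.372 N

76.4 N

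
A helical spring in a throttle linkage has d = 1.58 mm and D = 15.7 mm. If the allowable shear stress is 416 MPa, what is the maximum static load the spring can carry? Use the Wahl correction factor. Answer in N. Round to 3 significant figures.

35.8 N

C = D/d = 15.7/1.58 = 9.9367
K_W = (4C−1)/(4C−4) + 0.615/C = 38.747/35.747 + 0.0619 = 1.1458
τ_max = K·8FD/(πd³) → F_max = τ_allow·πd³/(8DK)
F_max = 416·π·1.58³/(8·15.7·1.1458) = 5154.8/143.91 = 35.819 N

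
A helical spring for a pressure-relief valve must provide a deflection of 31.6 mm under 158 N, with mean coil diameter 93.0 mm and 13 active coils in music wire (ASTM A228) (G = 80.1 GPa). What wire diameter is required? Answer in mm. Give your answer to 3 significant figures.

8.50 mm

Required rate k = F/δ = 158/31.6 = 5 N/mm
d = (8D³N_a·k / G)^(1/4) = (8·93.0³·13·5 / (80.1×10³))^0.25
  = (5221.8)^0.25 = 8.5007 mm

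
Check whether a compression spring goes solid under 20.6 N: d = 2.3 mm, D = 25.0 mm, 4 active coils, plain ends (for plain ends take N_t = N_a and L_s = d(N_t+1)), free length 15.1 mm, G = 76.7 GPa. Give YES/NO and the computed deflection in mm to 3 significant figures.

YES, δ = 4.80 mm

k = Gd⁴/(8D³N_a) = (76.7×10³)(2.3⁴)/(8·25.0³·4) = 4.2928 N/mm
N_t = 4; L_s = 2.3·5 = 11.5 mm; δ_solid = L₀ − L_s = 15.1 − 11.5 = 3.6 mm
δ = F/k = 20.6/4.2928 = 4.7988 mm
δ ≥ δ_solid → spring goes solid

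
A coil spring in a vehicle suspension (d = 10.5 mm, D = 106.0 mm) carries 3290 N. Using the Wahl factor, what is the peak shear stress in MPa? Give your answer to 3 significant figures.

Spring index C = D/d = 106.0/10.5 = 10.0952
K_W = (4C−1)/(4C−4) + 0.615/C = 39.381/36.381 + 0.0609 = 1.1434
τ₀ = 8FD/(πd³) = 8·3290·106.0/(π·10.5³) = 2.78992e+06/3636.8 = 767.14 MPa
τ_max = K·τ₀ = 1.1434 × 767.14 = 877.13 MPa

877 MPa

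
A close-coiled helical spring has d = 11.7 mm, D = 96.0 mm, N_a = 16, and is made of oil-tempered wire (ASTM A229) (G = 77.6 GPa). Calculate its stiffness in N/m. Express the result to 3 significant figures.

k = Gd⁴/(8D³N_a) = (77.6×10³ × 11.7⁴) / (8 × 96.0³ × 16)
  = 1.45414e+09 / 1.13246e+08 = 12.84 N/mm = 12840 N/m

12800 N/m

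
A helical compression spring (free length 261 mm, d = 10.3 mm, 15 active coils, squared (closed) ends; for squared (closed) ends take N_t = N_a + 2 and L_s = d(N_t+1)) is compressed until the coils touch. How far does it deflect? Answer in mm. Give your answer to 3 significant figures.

N_t = 17; L_s = 10.3·18 = 185.4 mm
δ_solid = L₀ − L_s = 261 − 185.4 = 75.6 mm

75.6 mm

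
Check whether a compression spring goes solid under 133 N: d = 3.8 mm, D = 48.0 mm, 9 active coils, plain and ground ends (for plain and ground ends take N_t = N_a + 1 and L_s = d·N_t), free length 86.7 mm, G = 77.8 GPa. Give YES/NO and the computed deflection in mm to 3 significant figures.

YES, δ = 65.3 mm

k = Gd⁴/(8D³N_a) = (77.8×10³)(3.8⁴)/(8·48.0³·9) = 2.0373 N/mm
N_t = 10; L_s = 3.8·10 = 38 mm; δ_solid = L₀ − L_s = 86.7 − 38 = 48.7 mm
δ = F/k = 133/2.0373 = 65.282 mm
δ ≥ δ_solid → spring goes solid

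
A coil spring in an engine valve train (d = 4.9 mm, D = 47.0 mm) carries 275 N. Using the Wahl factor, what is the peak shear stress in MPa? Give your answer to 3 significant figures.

322 MPa

Spring index C = D/d = 47.0/4.9 = 9.5918
K_W = (4C−1)/(4C−4) + 0.615/C = 37.367/34.367 + 0.0641 = 1.1514
τ₀ = 8FD/(πd³) = 8·275·47.0/(π·4.9³) = 103400/369.61 = 279.76 MPa
τ_max = K·τ₀ = 1.1514 × 279.76 = 322.12 MPa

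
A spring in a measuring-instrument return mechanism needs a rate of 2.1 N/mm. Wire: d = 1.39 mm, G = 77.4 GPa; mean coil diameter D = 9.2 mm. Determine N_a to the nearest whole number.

N_a = Gd⁴/(8D³k) = (77.4×10³ × 1.39⁴)/(8 × 9.2³ × 2.1)
    = 288935 / 13082 = 22.09 → 22 coils

22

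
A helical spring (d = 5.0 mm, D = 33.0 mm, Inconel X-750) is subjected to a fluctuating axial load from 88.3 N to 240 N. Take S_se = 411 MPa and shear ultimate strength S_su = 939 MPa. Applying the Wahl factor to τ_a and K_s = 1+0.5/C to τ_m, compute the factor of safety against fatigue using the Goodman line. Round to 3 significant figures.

3.59

C = D/d = 33.0/5.0 = 6.6000; K_W = (4C−1)/(4C−4)+0.615/C = 1.2271; K_s = 1+0.5/C = 1.0758
F_a = (F_max−F_min)/2 = 75.85 N; F_m = (F_max+F_min)/2 = 164.15 N
τ_a = K_W·8F_aD/(πd³) = 1.2271 × 50.992 = 62.572 MPa
τ_m = K_s·8F_mD/(πd³) = 1.0758 × 110.35 = 118.71 MPa
Goodman: 1/n_f = τ_a/S_se + τ_m/S_su = 62.572/411 + 118.71/939 = 0.15224 + 0.12643 = 0.27867
n_f = 1/0.27867 = 3.588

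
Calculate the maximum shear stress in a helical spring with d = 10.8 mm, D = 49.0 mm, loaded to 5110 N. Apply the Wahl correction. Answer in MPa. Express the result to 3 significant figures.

Spring index C = D/d = 49.0/10.8 = 4.5370
K_W = (4C−1)/(4C−4) + 0.615/C = 17.148/14.148 + 0.1356 = 1.3476
τ₀ = 8FD/(πd³) = 8·5110·49.0/(π·10.8³) = 2.00312e+06/3957.5 = 506.16 MPa
τ_max = K·τ₀ = 1.3476 × 506.16 = 682.09 MPa

682 MPa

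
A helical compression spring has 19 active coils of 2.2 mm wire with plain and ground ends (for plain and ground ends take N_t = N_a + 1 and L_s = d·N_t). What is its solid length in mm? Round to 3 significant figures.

44.0 mm

plain and ground ends: N_t = N_a + 1 = 19 + 1 = 20
L_s = d·N_t = 2.2 × 20 = 44 mm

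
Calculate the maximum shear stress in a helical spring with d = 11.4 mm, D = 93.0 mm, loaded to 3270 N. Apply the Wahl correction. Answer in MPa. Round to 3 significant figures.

Spring index C = D/d = 93.0/11.4 = 8.1579
K_W = (4C−1)/(4C−4) + 0.615/C = 31.632/28.632 + 0.0754 = 1.1802
τ₀ = 8FD/(πd³) = 8·3270·93.0/(π·11.4³) = 2.43288e+06/4654.4 = 522.7 MPa
τ_max = K·τ₀ = 1.1802 × 522.7 = 616.88 MPa

617 MPa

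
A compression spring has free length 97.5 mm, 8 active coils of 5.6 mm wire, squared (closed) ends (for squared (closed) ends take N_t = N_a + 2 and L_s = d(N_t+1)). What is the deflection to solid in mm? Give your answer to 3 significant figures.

N_t = 10; L_s = 5.6·11 = 61.6 mm
δ_solid = L₀ − L_s = 97.5 − 61.6 = 35.9 mm

35.9 mm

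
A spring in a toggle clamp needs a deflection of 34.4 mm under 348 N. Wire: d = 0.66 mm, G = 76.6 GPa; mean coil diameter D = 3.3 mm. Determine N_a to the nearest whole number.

5

Required rate k = F/δ = 348/34.4 = 10.116 N/mm
N_a = Gd⁴/(8D³k) = (76.6×10³ × 0.66⁴)/(8 × 3.3³ × 10.116)
    = 14534.6 / 2908.39 = 4.997 → 5 coils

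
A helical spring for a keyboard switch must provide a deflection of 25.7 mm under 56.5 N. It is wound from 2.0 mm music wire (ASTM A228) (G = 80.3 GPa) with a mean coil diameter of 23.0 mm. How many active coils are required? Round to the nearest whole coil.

Required rate k = F/δ = 56.5/25.7 = 2.1984 N/mm
N_a = Gd⁴/(8D³k) = (80.3×10³ × 2.0⁴)/(8 × 23.0³ × 2.1984)
    = 1.2848e+06 / 213988 = 6.004 → 6 coils

6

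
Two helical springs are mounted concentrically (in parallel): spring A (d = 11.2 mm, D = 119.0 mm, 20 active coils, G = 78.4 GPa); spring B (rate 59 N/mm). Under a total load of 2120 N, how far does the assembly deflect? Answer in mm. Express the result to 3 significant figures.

k_A = Gd⁴/(8D³N_a) = (78.4×10³)(11.2⁴)/(8·119.0³·20) = 4.5754 N/mm
Parallel: k_eq = 4.5754 + 59 = 63.575 N/mm
δ = F/k_eq = 2120/63.575 = 33.346 mm

33.3 mm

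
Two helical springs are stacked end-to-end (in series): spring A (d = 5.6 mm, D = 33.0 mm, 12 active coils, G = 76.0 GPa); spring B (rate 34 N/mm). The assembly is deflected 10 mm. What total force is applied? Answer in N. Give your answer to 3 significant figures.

k_A = Gd⁴/(8D³N_a) = (76.0×10³)(5.6⁴)/(8·33.0³·12) = 21.665 N/mm
Series: 1/k_eq = 1/21.665 + 1/34 = 0.07557; k_eq = 13.233 N/mm
F = k_eq·δ = 13.233·10 = 132.33 N

132 N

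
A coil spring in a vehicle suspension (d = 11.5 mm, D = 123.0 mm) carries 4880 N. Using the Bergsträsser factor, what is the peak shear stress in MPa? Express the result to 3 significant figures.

1130 MPa

Spring index C = D/d = 123.0/11.5 = 10.6957
K_B = (4C+2)/(4C−3) = 44.783/39.783 = 1.1257
τ₀ = 8FD/(πd³) = 8·4880·123.0/(π·11.5³) = 4.80192e+06/4778 = 1005 MPa
τ_max = K·τ₀ = 1.1257 × 1005 = 1131.3 MPa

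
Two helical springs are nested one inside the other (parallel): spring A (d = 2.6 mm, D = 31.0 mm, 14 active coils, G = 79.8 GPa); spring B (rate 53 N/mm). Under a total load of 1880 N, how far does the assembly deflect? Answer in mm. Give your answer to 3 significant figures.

k_A = Gd⁴/(8D³N_a) = (79.8×10³)(2.6⁴)/(8·31.0³·14) = 1.0929 N/mm
Parallel: k_eq = 1.0929 + 53 = 54.093 N/mm
δ = F/k_eq = 1880/54.093 = 34.755 mm

34.8 mm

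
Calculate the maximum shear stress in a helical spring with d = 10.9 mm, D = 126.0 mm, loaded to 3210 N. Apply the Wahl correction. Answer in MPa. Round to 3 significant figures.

894 MPa

Spring index C = D/d = 126.0/10.9 = 11.5596
K_W = (4C−1)/(4C−4) + 0.615/C = 45.239/42.239 + 0.0532 = 1.1242
τ₀ = 8FD/(πd³) = 8·3210·126.0/(π·10.9³) = 3.23568e+06/4068.5 = 795.31 MPa
τ_max = K·τ₀ = 1.1242 × 795.31 = 894.11 MPa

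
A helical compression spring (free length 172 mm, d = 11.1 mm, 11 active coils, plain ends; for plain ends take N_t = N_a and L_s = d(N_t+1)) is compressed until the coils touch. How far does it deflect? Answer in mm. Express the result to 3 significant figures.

N_t = 11; L_s = 11.1·12 = 133.2 mm
δ_solid = L₀ − L_s = 172 − 133.2 = 38.8 mm

38.8 mm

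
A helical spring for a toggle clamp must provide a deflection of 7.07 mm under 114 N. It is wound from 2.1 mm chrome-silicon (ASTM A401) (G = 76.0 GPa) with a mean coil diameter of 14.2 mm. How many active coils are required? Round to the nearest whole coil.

Required rate k = F/δ = 114/7.07 = 16.124 N/mm
N_a = Gd⁴/(8D³k) = (76.0×10³ × 2.1⁴)/(8 × 14.2³ × 16.124)
    = 1.47806e+06 / 369352 = 4.002 → 4 coils

4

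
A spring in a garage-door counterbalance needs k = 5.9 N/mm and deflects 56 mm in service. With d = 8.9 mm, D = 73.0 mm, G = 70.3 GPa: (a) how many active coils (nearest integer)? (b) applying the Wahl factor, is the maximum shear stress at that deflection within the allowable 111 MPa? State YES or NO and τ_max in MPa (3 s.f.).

N_a = Gd⁴/(8D³k) = (70.3×10³)(8.9⁴)/(8·73.0³·5.9) = 24.02 → N_a = 24
Actual rate k = Gd⁴/(8D³·24) = 5.9053 N/mm
Working load F = kδ = 5.9053·56 = 330.7 N
C = 73.0/8.9 = 8.2022; K_W = (4C−1)/(4C−4)+0.615/C = 1.1791
τ_max = K_W·8FD/(πd³) = 1.1791·87.202 = 102.82 MPa
τ_max ≤ 111 MPa → acceptable

(a) 24 coils; (b) YES, τ_max = 103 MPa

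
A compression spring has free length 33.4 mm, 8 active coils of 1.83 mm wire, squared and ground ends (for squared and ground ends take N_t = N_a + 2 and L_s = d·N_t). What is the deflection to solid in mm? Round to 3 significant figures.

N_t = 10; L_s = 1.83·10 = 18.3 mm
δ_solid = L₀ − L_s = 33.4 − 18.3 = 15.1 mm

15.1 mm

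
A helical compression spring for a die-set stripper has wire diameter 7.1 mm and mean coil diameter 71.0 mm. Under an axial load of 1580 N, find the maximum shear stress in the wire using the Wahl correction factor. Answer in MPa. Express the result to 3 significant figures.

914 MPa

Spring index C = D/d = 71.0/7.1 = 10.0000
K_W = (4C−1)/(4C−4) + 0.615/C = 39.000/36.000 + 0.0615 = 1.1448
τ₀ = 8FD/(πd³) = 8·1580·71.0/(π·7.1³) = 897440/1124.4 = 798.14 MPa
τ_max = K·τ₀ = 1.1448 × 798.14 = 913.74 MPa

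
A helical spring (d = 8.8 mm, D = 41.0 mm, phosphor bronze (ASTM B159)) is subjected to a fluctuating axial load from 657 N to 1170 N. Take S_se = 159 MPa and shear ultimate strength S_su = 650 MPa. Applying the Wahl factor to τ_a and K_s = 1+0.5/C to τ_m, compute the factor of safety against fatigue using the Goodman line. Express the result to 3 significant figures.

1.76

C = D/d = 41.0/8.8 = 4.6591; K_W = (4C−1)/(4C−4)+0.615/C = 1.3370; K_s = 1+0.5/C = 1.1073
F_a = (F_max−F_min)/2 = 256.5 N; F_m = (F_max+F_min)/2 = 913.5 N
τ_a = K_W·8F_aD/(πd³) = 1.3370 × 39.297 = 52.539 MPa
τ_m = K_s·8F_mD/(πd³) = 1.1073 × 139.95 = 154.97 MPa
Goodman: 1/n_f = τ_a/S_se + τ_m/S_su = 52.539/159 + 154.97/650 = 0.33044 + 0.23842 = 0.56886
n_f = 1/0.56886 = 1.758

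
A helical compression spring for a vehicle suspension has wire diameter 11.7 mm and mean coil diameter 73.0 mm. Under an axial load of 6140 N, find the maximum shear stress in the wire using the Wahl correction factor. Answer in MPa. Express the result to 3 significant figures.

Spring index C = D/d = 73.0/11.7 = 6.2393
K_W = (4C−1)/(4C−4) + 0.615/C = 23.957/20.957 + 0.0986 = 1.2417
τ₀ = 8FD/(πd³) = 8·6140·73.0/(π·11.7³) = 3.58576e+06/5031.6 = 712.65 MPa
τ_max = K·τ₀ = 1.2417 × 712.65 = 884.9 MPa

885 MPa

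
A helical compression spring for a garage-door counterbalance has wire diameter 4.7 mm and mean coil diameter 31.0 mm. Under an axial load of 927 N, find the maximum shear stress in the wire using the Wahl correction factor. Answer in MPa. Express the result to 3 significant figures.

865 MPa

Spring index C = D/d = 31.0/4.7 = 6.5957
K_W = (4C−1)/(4C−4) + 0.615/C = 25.383/22.383 + 0.0932 = 1.2273
τ₀ = 8FD/(πd³) = 8·927·31.0/(π·4.7³) = 229896/326.17 = 704.84 MPa
τ_max = K·τ₀ = 1.2273 × 704.84 = 865.03 MPa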